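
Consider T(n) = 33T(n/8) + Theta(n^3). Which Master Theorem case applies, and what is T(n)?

Master Theorem for T(n) = 33T(n/8) + O(n^3):

a = 33, b = 8, c = 3
log_b(a) = log_8(33) = 1.6815

Case 3: c = 3 > log_8(33) = 1.6815
T(n) = O(n^3) = O(n^3)

For T(n) = 33T(n/8) + O(n^3): log_8(33) = 1.6815. This is Case 3 of the Master Theorem (c > log_b(a), work dominated by root), giving O(n^3).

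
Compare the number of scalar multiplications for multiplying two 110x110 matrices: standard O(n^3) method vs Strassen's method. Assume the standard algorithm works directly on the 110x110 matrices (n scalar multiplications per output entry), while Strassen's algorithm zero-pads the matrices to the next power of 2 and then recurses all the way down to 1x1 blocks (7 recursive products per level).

Matrix multiplication for 110x110 matrices:

Strassen's algorithm requires power-of-2 dimensions. Pad 110x110 to 128x128 (next power of 2).

Standard algorithm: 110^3 = 1331000 multiplications
Strassen's algorithm: 7^(log2(128)) = 7^7 = 823543 multiplications
Savings: 1331000 - 823543 = 507457 multiplications

Standard: 1331000 multiplications (110^3). Strassen: 823543 multiplications (7^7, after padding to 128x128). Strassen reduces 8 recursive multiplications to 7 at each level.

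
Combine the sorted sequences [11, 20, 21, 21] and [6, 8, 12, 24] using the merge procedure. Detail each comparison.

Merging process:

Compare 11 vs 6: take 6 from right. Merged: [6]
Compare 11 vs 8: take 8 from right. Merged: [6, 8]
Compare 11 vs 12: take 11 from left. Merged: [6, 8, 11]
Compare 20 vs 12: take 12 from right. Merged: [6, 8, 11, 12]
Compare 20 vs 24: take 20 from left. Merged: [6, 8, 11, 12, 20]
Compare 21 vs 24: take 21 from left. Merged: [6, 8, 11, 12, 20, 21]
Compare 21 vs 24: take 21 from left. Merged: [6, 8, 11, 12, 20, 21, 21]
Append remaining from right: [24]. Merged: [6, 8, 11, 12, 20, 21, 21, 24]

Final merged array: [6, 8, 11, 12, 20, 21, 21, 24]
Total comparisons: 7

The merged array is [6, 8, 11, 12, 20, 21, 21, 24], requiring 7 comparisons. The merge step runs in O(n) time where n is the total number of elements.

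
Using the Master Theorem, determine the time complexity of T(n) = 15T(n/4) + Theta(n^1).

Master Theorem for T(n) = 15T(n/4) + O(n^1):

a = 15, b = 4, c = 1
log_b(a) = log_4(15) = 1.9534

Case 1: c = 1 < log_4(15) = 1.9534
T(n) = O(n^(log_4 15))

For T(n) = 15T(n/4) + O(n^1): log_4(15) = 1.9534. This is Case 1 of the Master Theorem (c < log_b(a), work dominated by leaves), giving O(n^(log_4 15)).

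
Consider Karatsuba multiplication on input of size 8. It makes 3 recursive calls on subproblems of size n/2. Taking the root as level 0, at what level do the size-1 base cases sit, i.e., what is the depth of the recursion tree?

For divide and conquer with division factor 2:

Problem sizes at each level:
Level 0: 8
Level 1: 4
Level 2: 2
Level 3: 1

The root is level 0 and the size-1 base case is level 3 (the tree spans levels 0 through 3, i.e. 4 levels counting the root), so the depth is the number of divisions: log_2(8) = 3

The recursion tree depth is log_2(8) = 3. At each level, the problem size is divided by 2, so it takes 3 divisions to reduce to a base case of size 1. The algorithm makes 3 recursive calls at each level.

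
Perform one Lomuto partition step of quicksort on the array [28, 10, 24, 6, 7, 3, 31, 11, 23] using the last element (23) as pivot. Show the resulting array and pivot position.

Lomuto partition with pivot = 23:

Initial array: [28, 10, 24, 6, 7, 3, 31, 11, 23]

arr[0]=28 > 23: no swap
arr[1]=10 <= 23: swap with position 0, array becomes [10, 28, 24, 6, 7, 3, 31, 11, 23]
arr[2]=24 > 23: no swap
arr[3]=6 <= 23: swap with position 1, array becomes [10, 6, 24, 28, 7, 3, 31, 11, 23]
arr[4]=7 <= 23: swap with position 2, array becomes [10, 6, 7, 28, 24, 3, 31, 11, 23]
arr[5]=3 <= 23: swap with position 3, array becomes [10, 6, 7, 3, 24, 28, 31, 11, 23]
arr[6]=31 > 23: no swap
arr[7]=11 <= 23: swap with position 4, array becomes [10, 6, 7, 3, 11, 28, 31, 24, 23]

Place pivot at position 5: [10, 6, 7, 3, 11, 23, 31, 24, 28]
Pivot position: 5

After partitioning with pivot 23, the array becomes [10, 6, 7, 3, 11, 23, 31, 24, 28]. The pivot is placed at index 5. All elements to the left of the pivot are <= 23, and all elements to the right are > 23.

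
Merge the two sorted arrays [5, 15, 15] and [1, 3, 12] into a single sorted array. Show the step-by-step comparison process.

Merging process:

Compare 5 vs 1: take 1 from right. Merged: [1]
Compare 5 vs 3: take 3 from right. Merged: [1, 3]
Compare 5 vs 12: take 5 from left. Merged: [1, 3, 5]
Compare 15 vs 12: take 12 from right. Merged: [1, 3, 5, 12]
Append remaining from left: [15, 15]. Merged: [1, 3, 5, 12, 15, 15]

Final merged array: [1, 3, 5, 12, 15, 15]
Total comparisons: 4

The merged array is [1, 3, 5, 12, 15, 15], requiring 4 comparisons. The merge step runs in O(n) time where n is the total number of elements.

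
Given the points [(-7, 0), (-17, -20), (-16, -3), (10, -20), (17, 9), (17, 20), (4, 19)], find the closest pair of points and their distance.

Computing all pairwise distances among 7 points:

d((-7, 0), (-17, -20)) = 22.3607
d((-7, 0), (-16, -3)) = 9.4868 <-- minimum
d((-7, 0), (10, -20)) = 26.2488
d((-7, 0), (17, 9)) = 25.632
d((-7, 0), (17, 20)) = 31.241
d((-7, 0), (4, 19)) = 21.9545
d((-17, -20), (-16, -3)) = 17.0294
d((-17, -20), (10, -20)) = 27.0
d((-17, -20), (17, 9)) = 44.6878
d((-17, -20), (17, 20)) = 52.4976
d((-17, -20), (4, 19)) = 44.2945
d((-16, -3), (10, -20)) = 31.0644
d((-16, -3), (17, 9)) = 35.1141
d((-16, -3), (17, 20)) = 40.2244
d((-16, -3), (4, 19)) = 29.7321
d((10, -20), (17, 9)) = 29.8329
d((10, -20), (17, 20)) = 40.6079
d((10, -20), (4, 19)) = 39.4588
d((17, 9), (17, 20)) = 11.0
d((17, 9), (4, 19)) = 16.4012
d((17, 20), (4, 19)) = 13.0384

Closest pair: (-7, 0) and (-16, -3) with distance 9.4868

The closest pair is (-7, 0) and (-16, -3) with Euclidean distance 9.4868. For 7 points, brute-force pairwise comparison is shown above. For large n, the divide-and-conquer algorithm (sort by x, recurse on halves, check the dividing strip) achieves O(n log n).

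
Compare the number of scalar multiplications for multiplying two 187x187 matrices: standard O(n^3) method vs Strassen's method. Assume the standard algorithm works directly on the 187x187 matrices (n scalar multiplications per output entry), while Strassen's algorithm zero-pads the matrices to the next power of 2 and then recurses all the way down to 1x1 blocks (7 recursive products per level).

Matrix multiplication for 187x187 matrices:

Strassen's algorithm requires power-of-2 dimensions. Pad 187x187 to 256x256 (next power of 2).

Standard algorithm: 187^3 = 6539203 multiplications
Strassen's algorithm: 7^(log2(256)) = 7^8 = 5764801 multiplications
Savings: 6539203 - 5764801 = 774402 multiplications

Standard: 6539203 multiplications (187^3). Strassen: 5764801 multiplications (7^8, after padding to 256x256). Strassen reduces 8 recursive multiplications to 7 at each level.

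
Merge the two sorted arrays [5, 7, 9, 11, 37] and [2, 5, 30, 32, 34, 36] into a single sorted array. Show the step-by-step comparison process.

Merging process:

Compare 5 vs 2: take 2 from right. Merged: [2]
Compare 5 vs 5: take 5 from left. Merged: [2, 5]
Compare 7 vs 5: take 5 from right. Merged: [2, 5, 5]
Compare 7 vs 30: take 7 from left. Merged: [2, 5, 5, 7]
Compare 9 vs 30: take 9 from left. Merged: [2, 5, 5, 7, 9]
Compare 11 vs 30: take 11 from left. Merged: [2, 5, 5, 7, 9, 11]
Compare 37 vs 30: take 30 from right. Merged: [2, 5, 5, 7, 9, 11, 30]
Compare 37 vs 32: take 32 from right. Merged: [2, 5, 5, 7, 9, 11, 30, 32]
Compare 37 vs 34: take 34 from right. Merged: [2, 5, 5, 7, 9, 11, 30, 32, 34]
Compare 37 vs 36: take 36 from right. Merged: [2, 5, 5, 7, 9, 11, 30, 32, 34, 36]
Append remaining from left: [37]. Merged: [2, 5, 5, 7, 9, 11, 30, 32, 34, 36, 37]

Final merged array: [2, 5, 5, 7, 9, 11, 30, 32, 34, 36, 37]
Total comparisons: 10

The merged array is [2, 5, 5, 7, 9, 11, 30, 32, 34, 36, 37], requiring 10 comparisons. The merge step runs in O(n) time where n is the total number of elements.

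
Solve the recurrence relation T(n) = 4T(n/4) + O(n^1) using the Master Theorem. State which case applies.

Master Theorem for T(n) = 4T(n/4) + O(n^1):

a = 4, b = 4, c = 1
log_b(a) = log_4(4) = 1.0000

Case 2: c = 1 = log_4(4) = 1.0000
T(n) = O(n^1 log n) = O(n log n)

For T(n) = 4T(n/4) + O(n^1): log_4(4) = 1.0000. This is Case 2 of the Master Theorem (c = log_b(a), equal work at all levels), giving O(n log n).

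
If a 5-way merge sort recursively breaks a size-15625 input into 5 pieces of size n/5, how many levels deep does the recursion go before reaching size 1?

For divide and conquer with division factor 5:

Problem sizes at each level:
Level 0: 15625
Level 1: 3125
Level 2: 625
Level 3: 125
Level 4: 25
Level 5: 5
Level 6: 1

The root is level 0 and the size-1 base case is level 6 (the tree spans levels 0 through 6, i.e. 7 levels counting the root), so the depth is the number of divisions: log_5(15625) = 6

The recursion tree depth is log_5(15625) = 6. At each level, the problem size is divided by 5, so it takes 6 divisions to reduce to a base case of size 1. The algorithm makes 5 recursive calls at each level.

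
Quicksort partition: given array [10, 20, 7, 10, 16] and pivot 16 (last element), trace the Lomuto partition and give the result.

Lomuto partition with pivot = 16:

Initial array: [10, 20, 7, 10, 16]

arr[0]=10 <= 16: swap with position 0, array becomes [10, 20, 7, 10, 16]
arr[1]=20 > 16: no swap
arr[2]=7 <= 16: swap with position 1, array becomes [10, 7, 20, 10, 16]
arr[3]=10 <= 16: swap with position 2, array becomes [10, 7, 10, 20, 16]

Place pivot at position 3: [10, 7, 10, 16, 20]
Pivot position: 3

After partitioning with pivot 16, the array becomes [10, 7, 10, 16, 20]. The pivot is placed at index 3. All elements to the left of the pivot are <= 16, and all elements to the right are > 16.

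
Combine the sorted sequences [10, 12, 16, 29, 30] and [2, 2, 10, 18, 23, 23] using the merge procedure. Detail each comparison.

Merging process:

Compare 10 vs 2: take 2 from right. Merged: [2]
Compare 10 vs 2: take 2 from right. Merged: [2, 2]
Compare 10 vs 10: take 10 from left. Merged: [2, 2, 10]
Compare 12 vs 10: take 10 from right. Merged: [2, 2, 10, 10]
Compare 12 vs 18: take 12 from left. Merged: [2, 2, 10, 10, 12]
Compare 16 vs 18: take 16 from left. Merged: [2, 2, 10, 10, 12, 16]
Compare 29 vs 18: take 18 from right. Merged: [2, 2, 10, 10, 12, 16, 18]
Compare 29 vs 23: take 23 from right. Merged: [2, 2, 10, 10, 12, 16, 18, 23]
Compare 29 vs 23: take 23 from right. Merged: [2, 2, 10, 10, 12, 16, 18, 23, 23]
Append remaining from left: [29, 30]. Merged: [2, 2, 10, 10, 12, 16, 18, 23, 23, 29, 30]

Final merged array: [2, 2, 10, 10, 12, 16, 18, 23, 23, 29, 30]
Total comparisons: 9

The merged array is [2, 2, 10, 10, 12, 16, 18, 23, 23, 29, 30], requiring 9 comparisons. The merge step runs in O(n) time where n is the total number of elements.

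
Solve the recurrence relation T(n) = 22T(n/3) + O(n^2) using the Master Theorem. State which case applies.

Master Theorem for T(n) = 22T(n/3) + O(n^2):

a = 22, b = 3, c = 2
log_b(a) = log_3(22) = 2.8136

Case 1: c = 2 < log_3(22) = 2.8136
T(n) = O(n^(log_3 22))

For T(n) = 22T(n/3) + O(n^2): log_3(22) = 2.8136. This is Case 1 of the Master Theorem (c < log_b(a), work dominated by leaves), giving O(n^(log_3 22)).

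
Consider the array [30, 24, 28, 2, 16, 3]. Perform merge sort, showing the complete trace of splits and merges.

Merge sort trace:

Split: [30, 24, 28, 2, 16, 3] -> [30, 24, 28] and [2, 16, 3]
  Split: [30, 24, 28] -> [30] and [24, 28]
    Split: [24, 28] -> [24] and [28]
    Merge: [24] + [28] -> [24, 28]
  Merge: [30] + [24, 28] -> [24, 28, 30]
  Split: [2, 16, 3] -> [2] and [16, 3]
    Split: [16, 3] -> [16] and [3]
    Merge: [16] + [3] -> [3, 16]
  Merge: [2] + [3, 16] -> [2, 3, 16]
Merge: [24, 28, 30] + [2, 3, 16] -> [2, 3, 16, 24, 28, 30]

Final sorted array: [2, 3, 16, 24, 28, 30]

The merge sort proceeds by recursively splitting the array and merging sorted halves.
After all merges, the sorted array is [2, 3, 16, 24, 28, 30].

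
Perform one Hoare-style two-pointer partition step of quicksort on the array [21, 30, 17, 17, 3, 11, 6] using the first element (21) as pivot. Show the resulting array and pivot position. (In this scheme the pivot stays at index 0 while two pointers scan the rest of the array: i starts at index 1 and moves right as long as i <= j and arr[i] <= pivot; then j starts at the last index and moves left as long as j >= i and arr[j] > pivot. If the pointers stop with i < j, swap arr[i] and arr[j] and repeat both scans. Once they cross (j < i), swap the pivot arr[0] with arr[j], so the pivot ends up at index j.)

Hoare-style two-pointer partition with pivot = 21:

Initial array: [21, 30, 17, 17, 3, 11, 6]

Pointers start at i = 1, j = 6.
i stops at index 1 (arr[1]=30 > 21), j stops at index 6 (arr[6]=6 <= 21): swap arr[1] and arr[6], array becomes [21, 6, 17, 17, 3, 11, 30]
i ends at 6, j ends at 5: the pointers have crossed (j < i), so scanning stops.

Swap pivot arr[0] with arr[5] to place pivot at position 5: [11, 6, 17, 17, 3, 21, 30]
Pivot position: 5

After partitioning with pivot 21, the array becomes [11, 6, 17, 17, 3, 21, 30]. The pivot is placed at index 5. All elements to the left of the pivot are <= 21, and all elements to the right are > 21.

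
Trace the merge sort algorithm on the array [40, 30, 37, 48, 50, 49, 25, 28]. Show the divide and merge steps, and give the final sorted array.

Merge sort trace:

Split: [40, 30, 37, 48, 50, 49, 25, 28] -> [40, 30, 37, 48] and [50, 49, 25, 28]
  Split: [40, 30, 37, 48] -> [40, 30] and [37, 48]
    Split: [40, 30] -> [40] and [30]
    Merge: [40] + [30] -> [30, 40]
    Split: [37, 48] -> [37] and [48]
    Merge: [37] + [48] -> [37, 48]
  Merge: [30, 40] + [37, 48] -> [30, 37, 40, 48]
  Split: [50, 49, 25, 28] -> [50, 49] and [25, 28]
    Split: [50, 49] -> [50] and [49]
    Merge: [50] + [49] -> [49, 50]
    Split: [25, 28] -> [25] and [28]
    Merge: [25] + [28] -> [25, 28]
  Merge: [49, 50] + [25, 28] -> [25, 28, 49, 50]
Merge: [30, 37, 40, 48] + [25, 28, 49, 50] -> [25, 28, 30, 37, 40, 48, 49, 50]

Final sorted array: [25, 28, 30, 37, 40, 48, 49, 50]

The merge sort proceeds by recursively splitting the array and merging sorted halves.
After all merges, the sorted array is [25, 28, 30, 37, 40, 48, 49, 50].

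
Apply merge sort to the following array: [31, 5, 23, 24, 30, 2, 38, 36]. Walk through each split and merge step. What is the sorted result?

Merge sort trace:

Split: [31, 5, 23, 24, 30, 2, 38, 36] -> [31, 5, 23, 24] and [30, 2, 38, 36]
  Split: [31, 5, 23, 24] -> [31, 5] and [23, 24]
    Split: [31, 5] -> [31] and [5]
    Merge: [31] + [5] -> [5, 31]
    Split: [23, 24] -> [23] and [24]
    Merge: [23] + [24] -> [23, 24]
  Merge: [5, 31] + [23, 24] -> [5, 23, 24, 31]
  Split: [30, 2, 38, 36] -> [30, 2] and [38, 36]
    Split: [30, 2] -> [30] and [2]
    Merge: [30] + [2] -> [2, 30]
    Split: [38, 36] -> [38] and [36]
    Merge: [38] + [36] -> [36, 38]
  Merge: [2, 30] + [36, 38] -> [2, 30, 36, 38]
Merge: [5, 23, 24, 31] + [2, 30, 36, 38] -> [2, 5, 23, 24, 30, 31, 36, 38]

Final sorted array: [2, 5, 23, 24, 30, 31, 36, 38]

The merge sort proceeds by recursively splitting the array and merging sorted halves.
After all merges, the sorted array is [2, 5, 23, 24, 30, 31, 36, 38].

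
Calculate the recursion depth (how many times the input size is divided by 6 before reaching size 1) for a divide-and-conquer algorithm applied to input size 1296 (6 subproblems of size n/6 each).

For divide and conquer with division factor 6:

Problem sizes at each level:
Level 0: 1296
Level 1: 216
Level 2: 36
Level 3: 6
Level 4: 1

The root is level 0 and the size-1 base case is level 4 (the tree spans levels 0 through 4, i.e. 5 levels counting the root), so the depth is the number of divisions: log_6(1296) = 4

The recursion tree depth is log_6(1296) = 4. At each level, the problem size is divided by 6, so it takes 4 divisions to reduce to a base case of size 1. The algorithm makes 6 recursive calls at each level.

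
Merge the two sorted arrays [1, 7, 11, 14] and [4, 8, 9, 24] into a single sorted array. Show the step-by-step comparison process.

Merging process:

Compare 1 vs 4: take 1 from left. Merged: [1]
Compare 7 vs 4: take 4 from right. Merged: [1, 4]
Compare 7 vs 8: take 7 from left. Merged: [1, 4, 7]
Compare 11 vs 8: take 8 from right. Merged: [1, 4, 7, 8]
Compare 11 vs 9: take 9 from right. Merged: [1, 4, 7, 8, 9]
Compare 11 vs 24: take 11 from left. Merged: [1, 4, 7, 8, 9, 11]
Compare 14 vs 24: take 14 from left. Merged: [1, 4, 7, 8, 9, 11, 14]
Append remaining from right: [24]. Merged: [1, 4, 7, 8, 9, 11, 14, 24]

Final merged array: [1, 4, 7, 8, 9, 11, 14, 24]
Total comparisons: 7

The merged array is [1, 4, 7, 8, 9, 11, 14, 24], requiring 7 comparisons. The merge step runs in O(n) time where n is the total number of elements.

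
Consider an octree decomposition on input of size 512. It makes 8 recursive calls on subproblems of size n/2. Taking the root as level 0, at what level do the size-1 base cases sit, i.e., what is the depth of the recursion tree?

For divide and conquer with division factor 2:

Problem sizes at each level:
Level 0: 512
Level 1: 256
Level 2: 128
Level 3: 64
Level 4: 32
Level 5: 16
Level 6: 8
Level 7: 4
Level 8: 2
Level 9: 1

The root is level 0 and the size-1 base case is level 9 (the tree spans levels 0 through 9, i.e. 10 levels counting the root), so the depth is the number of divisions: log_2(512) = 9

The recursion tree depth is log_2(512) = 9. At each level, the problem size is divided by 2, so it takes 9 divisions to reduce to a base case of size 1. The algorithm makes 8 recursive calls at each level.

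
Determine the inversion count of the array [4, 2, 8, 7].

Finding inversions in [4, 2, 8, 7]:

(0, 1): arr[0]=4 > arr[1]=2
(2, 3): arr[2]=8 > arr[3]=7

Total inversions: 2

The array has 2 inversion(s): (0,1), (2,3). Each pair (i,j) satisfies i < j and arr[i] > arr[j].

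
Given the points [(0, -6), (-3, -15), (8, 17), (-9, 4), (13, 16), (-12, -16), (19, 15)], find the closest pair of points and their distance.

Computing all pairwise distances among 7 points:

d((0, -6), (-3, -15)) = 9.4868
d((0, -6), (8, 17)) = 24.3516
d((0, -6), (-9, 4)) = 13.4536
d((0, -6), (13, 16)) = 25.5539
d((0, -6), (-12, -16)) = 15.6205
d((0, -6), (19, 15)) = 28.3196
d((-3, -15), (8, 17)) = 33.8378
d((-3, -15), (-9, 4)) = 19.9249
d((-3, -15), (13, 16)) = 34.8855
d((-3, -15), (-12, -16)) = 9.0554
d((-3, -15), (19, 15)) = 37.2022
d((8, 17), (-9, 4)) = 21.4009
d((8, 17), (13, 16)) = 5.099 <-- minimum
d((8, 17), (-12, -16)) = 38.5876
d((8, 17), (19, 15)) = 11.1803
d((-9, 4), (13, 16)) = 25.0599
d((-9, 4), (-12, -16)) = 20.2237
d((-9, 4), (19, 15)) = 30.0832
d((13, 16), (-12, -16)) = 40.6079
d((13, 16), (19, 15)) = 6.0828
d((-12, -16), (19, 15)) = 43.8406

Closest pair: (8, 17) and (13, 16) with distance 5.099

The closest pair is (8, 17) and (13, 16) with Euclidean distance 5.099. For 7 points, brute-force pairwise comparison is shown above. For large n, the divide-and-conquer algorithm (sort by x, recurse on halves, check the dividing strip) achieves O(n log n).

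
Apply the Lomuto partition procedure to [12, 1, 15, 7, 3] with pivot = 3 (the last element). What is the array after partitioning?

Lomuto partition with pivot = 3:

Initial array: [12, 1, 15, 7, 3]

arr[0]=12 > 3: no swap
arr[1]=1 <= 3: swap with position 0, array becomes [1, 12, 15, 7, 3]
arr[2]=15 > 3: no swap
arr[3]=7 > 3: no swap

Place pivot at position 1: [1, 3, 15, 7, 12]
Pivot position: 1

After partitioning with pivot 3, the array becomes [1, 3, 15, 7, 12]. The pivot is placed at index 1. All elements to the left of the pivot are <= 3, and all elements to the right are > 3.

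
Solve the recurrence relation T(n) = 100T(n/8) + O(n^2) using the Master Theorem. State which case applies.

Master Theorem for T(n) = 100T(n/8) + O(n^2):

a = 100, b = 8, c = 2
log_b(a) = log_8(100) = 2.2146

Case 1: c = 2 < log_8(100) = 2.2146
T(n) = O(n^(log_8 100))

For T(n) = 100T(n/8) + O(n^2): log_8(100) = 2.2146. This is Case 1 of the Master Theorem (c < log_b(a), work dominated by leaves), giving O(n^(log_8 100)).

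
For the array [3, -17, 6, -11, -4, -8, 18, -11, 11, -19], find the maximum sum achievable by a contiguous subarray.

Using Kadane's algorithm on [3, -17, 6, -11, -4, -8, 18, -11, 11, -19]:

Scanning through the array:
Position 1 (value -17): max_ending_here = -14, max_so_far = 3
Position 2 (value 6): max_ending_here = 6, max_so_far = 6
Position 3 (value -11): max_ending_here = -5, max_so_far = 6
Position 4 (value -4): max_ending_here = -4, max_so_far = 6
Position 5 (value -8): max_ending_here = -8, max_so_far = 6
Position 6 (value 18): max_ending_here = 18, max_so_far = 18
Position 7 (value -11): max_ending_here = 7, max_so_far = 18
Position 8 (value 11): max_ending_here = 18, max_so_far = 18
Position 9 (value -19): max_ending_here = -1, max_so_far = 18

Maximum subarray: [18]
Maximum sum: 18

The maximum subarray is [18] with sum 18. This subarray runs from index 6 to index 6.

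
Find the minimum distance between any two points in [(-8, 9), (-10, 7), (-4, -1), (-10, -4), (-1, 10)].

Computing all pairwise distances among 5 points:

d((-8, 9), (-10, 7)) = 2.8284 <-- minimum
d((-8, 9), (-4, -1)) = 10.7703
d((-8, 9), (-10, -4)) = 13.1529
d((-8, 9), (-1, 10)) = 7.0711
d((-10, 7), (-4, -1)) = 10.0
d((-10, 7), (-10, -4)) = 11.0
d((-10, 7), (-1, 10)) = 9.4868
d((-4, -1), (-10, -4)) = 6.7082
d((-4, -1), (-1, 10)) = 11.4018
d((-10, -4), (-1, 10)) = 16.6433

Closest pair: (-8, 9) and (-10, 7) with distance 2.8284

The closest pair is (-8, 9) and (-10, 7) with Euclidean distance 2.8284. For 5 points, brute-force pairwise comparison is shown above. For large n, the divide-and-conquer algorithm (sort by x, recurse on halves, check the dividing strip) achieves O(n log n).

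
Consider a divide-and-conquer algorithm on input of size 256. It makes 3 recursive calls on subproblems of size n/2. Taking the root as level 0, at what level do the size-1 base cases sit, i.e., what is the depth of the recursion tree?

For divide and conquer with division factor 2:

Problem sizes at each level:
Level 0: 256
Level 1: 128
Level 2: 64
Level 3: 32
Level 4: 16
Level 5: 8
Level 6: 4
Level 7: 2
Level 8: 1

The root is level 0 and the size-1 base case is level 8 (the tree spans levels 0 through 8, i.e. 9 levels counting the root), so the depth is the number of divisions: log_2(256) = 8

The recursion tree depth is log_2(256) = 8. At each level, the problem size is divided by 2, so it takes 8 divisions to reduce to a base case of size 1. The algorithm makes 3 recursive calls at each level.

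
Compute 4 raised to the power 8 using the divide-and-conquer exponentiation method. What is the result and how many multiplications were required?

Computing 4^8 by squaring (build up from 4^1; each line after the first costs one multiplication):

4^1 = 4
4^2 = (4^1)^2 = 4^2 = 16
4^4 = (4^2)^2 = 16^2 = 256
4^8 = (4^4)^2 = 256^2 = 65536

Result: 65536
Multiplications needed: 3 (3 lines after 4^1)

4^8 = 65536. Using exponentiation by squaring, this requires 3 multiplications. The key idea: if the exponent is even, square the half-power; if odd, multiply by the base once.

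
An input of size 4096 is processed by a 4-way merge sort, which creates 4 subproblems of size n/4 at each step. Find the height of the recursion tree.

For divide and conquer with division factor 4:

Problem sizes at each level:
Level 0: 4096
Level 1: 1024
Level 2: 256
Level 3: 64
Level 4: 16
Level 5: 4
Level 6: 1

The root is level 0 and the size-1 base case is level 6 (the tree spans levels 0 through 6, i.e. 7 levels counting the root), so the depth is the number of divisions: log_4(4096) = 6

The recursion tree depth is log_4(4096) = 6. At each level, the problem size is divided by 4, so it takes 6 divisions to reduce to a base case of size 1. The algorithm makes 4 recursive calls at each level.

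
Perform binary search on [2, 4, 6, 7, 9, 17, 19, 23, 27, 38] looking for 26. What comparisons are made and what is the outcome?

Binary search for 26 in [2, 4, 6, 7, 9, 17, 19, 23, 27, 38]:

lo=0, hi=9, mid=4, arr[mid]=9 -> 9 < 26, search right half
lo=5, hi=9, mid=7, arr[mid]=23 -> 23 < 26, search right half
lo=8, hi=9, mid=8, arr[mid]=27 -> 27 > 26, search left half
lo=8 > hi=7, target 26 not found

Binary search determines that 26 is not in the array after 3 comparisons. The search space was exhausted without finding the target.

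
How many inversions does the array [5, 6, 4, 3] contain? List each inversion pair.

Finding inversions in [5, 6, 4, 3]:

(0, 2): arr[0]=5 > arr[2]=4
(0, 3): arr[0]=5 > arr[3]=3
(1, 2): arr[1]=6 > arr[2]=4
(1, 3): arr[1]=6 > arr[3]=3
(2, 3): arr[2]=4 > arr[3]=3

Total inversions: 5

The array has 5 inversion(s): (0,2), (0,3), (1,2), (1,3), (2,3). Each pair (i,j) satisfies i < j and arr[i] > arr[j].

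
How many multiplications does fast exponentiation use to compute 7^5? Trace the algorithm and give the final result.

Computing 7^5 by squaring (build up from 7^1; each line after the first costs one multiplication):

7^1 = 7
7^2 = (7^1)^2 = 7^2 = 49
7^4 = (7^2)^2 = 49^2 = 2401
7^5 = 7 * 7^4 = 7 * 2401 = 16807

Result: 16807
Multiplications needed: 3 (3 lines after 7^1)

7^5 = 16807. Using exponentiation by squaring, this requires 3 multiplications. The key idea: if the exponent is even, square the half-power; if odd, multiply by the base once.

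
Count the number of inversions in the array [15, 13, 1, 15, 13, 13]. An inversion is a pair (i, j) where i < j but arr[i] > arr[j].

Finding inversions in [15, 13, 1, 15, 13, 13]:

(0, 1): arr[0]=15 > arr[1]=13
(0, 2): arr[0]=15 > arr[2]=1
(0, 4): arr[0]=15 > arr[4]=13
(0, 5): arr[0]=15 > arr[5]=13
(1, 2): arr[1]=13 > arr[2]=1
(3, 4): arr[3]=15 > arr[4]=13
(3, 5): arr[3]=15 > arr[5]=13

Total inversions: 7

The array has 7 inversion(s): (0,1), (0,2), (0,4), (0,5), (1,2), (3,4), (3,5). Each pair (i,j) satisfies i < j and arr[i] > arr[j].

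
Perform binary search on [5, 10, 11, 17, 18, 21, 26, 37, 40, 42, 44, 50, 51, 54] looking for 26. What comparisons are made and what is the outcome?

Binary search for 26 in [5, 10, 11, 17, 18, 21, 26, 37, 40, 42, 44, 50, 51, 54]:

lo=0, hi=13, mid=6, arr[mid]=26 -> Found target at index 6!

Binary search finds 26 at index 6 after 1 comparisons. The search repeatedly halves the search space by comparing with the middle element.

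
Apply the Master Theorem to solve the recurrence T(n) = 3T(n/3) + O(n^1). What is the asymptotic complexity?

Master Theorem for T(n) = 3T(n/3) + O(n^1):

a = 3, b = 3, c = 1
log_b(a) = log_3(3) = 1.0000

Case 2: c = 1 = log_3(3) = 1.0000
T(n) = O(n^1 log n) = O(n log n)

For T(n) = 3T(n/3) + O(n^1): log_3(3) = 1.0000. This is Case 2 of the Master Theorem (c = log_b(a), equal work at all levels), giving O(n log n).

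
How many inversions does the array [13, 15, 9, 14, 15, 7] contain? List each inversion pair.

Finding inversions in [13, 15, 9, 14, 15, 7]:

(0, 2): arr[0]=13 > arr[2]=9
(0, 5): arr[0]=13 > arr[5]=7
(1, 2): arr[1]=15 > arr[2]=9
(1, 3): arr[1]=15 > arr[3]=14
(1, 5): arr[1]=15 > arr[5]=7
(2, 5): arr[2]=9 > arr[5]=7
(3, 5): arr[3]=14 > arr[5]=7
(4, 5): arr[4]=15 > arr[5]=7

Total inversions: 8

The array has 8 inversion(s): (0,2), (0,5), (1,2), (1,3), (1,5), (2,5), (3,5), (4,5). Each pair (i,j) satisfies i < j and arr[i] > arr[j].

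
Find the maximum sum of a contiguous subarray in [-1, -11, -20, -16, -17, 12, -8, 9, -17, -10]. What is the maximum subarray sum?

Using Kadane's algorithm on [-1, -11, -20, -16, -17, 12, -8, 9, -17, -10]:

Scanning through the array:
Position 1 (value -11): max_ending_here = -11, max_so_far = -1
Position 2 (value -20): max_ending_here = -20, max_so_far = -1
Position 3 (value -16): max_ending_here = -16, max_so_far = -1
Position 4 (value -17): max_ending_here = -17, max_so_far = -1
Position 5 (value 12): max_ending_here = 12, max_so_far = 12
Position 6 (value -8): max_ending_here = 4, max_so_far = 12
Position 7 (value 9): max_ending_here = 13, max_so_far = 13
Position 8 (value -17): max_ending_here = -4, max_so_far = 13
Position 9 (value -10): max_ending_here = -10, max_so_far = 13

Maximum subarray: [12, -8, 9]
Maximum sum: 13

The maximum subarray is [12, -8, 9] with sum 13. This subarray runs from index 5 to index 7.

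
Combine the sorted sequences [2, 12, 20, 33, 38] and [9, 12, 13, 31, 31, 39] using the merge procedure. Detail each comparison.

Merging process:

Compare 2 vs 9: take 2 from left. Merged: [2]
Compare 12 vs 9: take 9 from right. Merged: [2, 9]
Compare 12 vs 12: take 12 from left. Merged: [2, 9, 12]
Compare 20 vs 12: take 12 from right. Merged: [2, 9, 12, 12]
Compare 20 vs 13: take 13 from right. Merged: [2, 9, 12, 12, 13]
Compare 20 vs 31: take 20 from left. Merged: [2, 9, 12, 12, 13, 20]
Compare 33 vs 31: take 31 from right. Merged: [2, 9, 12, 12, 13, 20, 31]
Compare 33 vs 31: take 31 from right. Merged: [2, 9, 12, 12, 13, 20, 31, 31]
Compare 33 vs 39: take 33 from left. Merged: [2, 9, 12, 12, 13, 20, 31, 31, 33]
Compare 38 vs 39: take 38 from left. Merged: [2, 9, 12, 12, 13, 20, 31, 31, 33, 38]
Append remaining from right: [39]. Merged: [2, 9, 12, 12, 13, 20, 31, 31, 33, 38, 39]

Final merged array: [2, 9, 12, 12, 13, 20, 31, 31, 33, 38, 39]
Total comparisons: 10

The merged array is [2, 9, 12, 12, 13, 20, 31, 31, 33, 38, 39], requiring 10 comparisons. The merge step runs in O(n) time where n is the total number of elements.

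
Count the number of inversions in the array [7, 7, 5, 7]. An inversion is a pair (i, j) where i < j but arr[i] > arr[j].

Finding inversions in [7, 7, 5, 7]:

(0, 2): arr[0]=7 > arr[2]=5
(1, 2): arr[1]=7 > arr[2]=5

Total inversions: 2

The array has 2 inversion(s): (0,2), (1,2). Each pair (i,j) satisfies i < j and arr[i] > arr[j].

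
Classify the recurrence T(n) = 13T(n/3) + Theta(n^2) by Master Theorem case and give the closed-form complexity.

Master Theorem for T(n) = 13T(n/3) + O(n^2):

a = 13, b = 3, c = 2
log_b(a) = log_3(13) = 2.3347

Case 1: c = 2 < log_3(13) = 2.3347
T(n) = O(n^(log_3 13))

For T(n) = 13T(n/3) + O(n^2): log_3(13) = 2.3347. This is Case 1 of the Master Theorem (c < log_b(a), work dominated by leaves), giving O(n^(log_3 13)).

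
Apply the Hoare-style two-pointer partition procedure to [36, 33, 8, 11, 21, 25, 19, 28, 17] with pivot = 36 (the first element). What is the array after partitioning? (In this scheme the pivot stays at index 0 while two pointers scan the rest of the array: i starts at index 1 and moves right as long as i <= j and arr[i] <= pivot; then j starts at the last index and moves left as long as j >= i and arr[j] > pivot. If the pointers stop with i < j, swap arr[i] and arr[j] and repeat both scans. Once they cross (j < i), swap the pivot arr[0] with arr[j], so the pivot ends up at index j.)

Hoare-style two-pointer partition with pivot = 36:

Initial array: [36, 33, 8, 11, 21, 25, 19, 28, 17]

Pointers start at i = 1, j = 8.
i ends at 9, j ends at 8: the pointers have crossed (j < i), so scanning stops.

Swap pivot arr[0] with arr[8] to place pivot at position 8: [17, 33, 8, 11, 21, 25, 19, 28, 36]
Pivot position: 8

After partitioning with pivot 36, the array becomes [17, 33, 8, 11, 21, 25, 19, 28, 36]. The pivot is placed at index 8. All elements to the left of the pivot are <= 36, and all elements to the right are > 36.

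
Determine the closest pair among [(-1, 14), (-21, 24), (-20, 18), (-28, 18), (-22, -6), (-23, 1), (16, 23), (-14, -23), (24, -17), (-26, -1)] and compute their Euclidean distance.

Computing all pairwise distances among 10 points:

d((-1, 14), (-21, 24)) = 22.3607
d((-1, 14), (-20, 18)) = 19.4165
d((-1, 14), (-28, 18)) = 27.2947
d((-1, 14), (-22, -6)) = 29.0
d((-1, 14), (-23, 1)) = 25.5539
d((-1, 14), (16, 23)) = 19.2354
d((-1, 14), (-14, -23)) = 39.2173
d((-1, 14), (24, -17)) = 39.8246
d((-1, 14), (-26, -1)) = 29.1548
d((-21, 24), (-20, 18)) = 6.0828
d((-21, 24), (-28, 18)) = 9.2195
d((-21, 24), (-22, -6)) = 30.0167
d((-21, 24), (-23, 1)) = 23.0868
d((-21, 24), (16, 23)) = 37.0135
d((-21, 24), (-14, -23)) = 47.5184
d((-21, 24), (24, -17)) = 60.8769
d((-21, 24), (-26, -1)) = 25.4951
d((-20, 18), (-28, 18)) = 8.0
d((-20, 18), (-22, -6)) = 24.0832
d((-20, 18), (-23, 1)) = 17.2627
d((-20, 18), (16, 23)) = 36.3456
d((-20, 18), (-14, -23)) = 41.4367
d((-20, 18), (24, -17)) = 56.2228
d((-20, 18), (-26, -1)) = 19.9249
d((-28, 18), (-22, -6)) = 24.7386
d((-28, 18), (-23, 1)) = 17.72
d((-28, 18), (16, 23)) = 44.2832
d((-28, 18), (-14, -23)) = 43.3244
d((-28, 18), (24, -17)) = 62.6817
d((-28, 18), (-26, -1)) = 19.105
d((-22, -6), (-23, 1)) = 7.0711
d((-22, -6), (16, 23)) = 47.8017
d((-22, -6), (-14, -23)) = 18.7883
d((-22, -6), (24, -17)) = 47.2969
d((-22, -6), (-26, -1)) = 6.4031
d((-23, 1), (16, 23)) = 44.7772
d((-23, 1), (-14, -23)) = 25.632
d((-23, 1), (24, -17)) = 50.3289
d((-23, 1), (-26, -1)) = 3.6056 <-- minimum
d((16, 23), (-14, -23)) = 54.9181
d((16, 23), (24, -17)) = 40.7922
d((16, 23), (-26, -1)) = 48.3735
d((-14, -23), (24, -17)) = 38.4708
d((-14, -23), (-26, -1)) = 25.0599
d((24, -17), (-26, -1)) = 52.4976

Closest pair: (-23, 1) and (-26, -1) with distance 3.6056

The closest pair is (-23, 1) and (-26, -1) with Euclidean distance 3.6056. For 10 points, brute-force pairwise comparison is shown above. For large n, the divide-and-conquer algorithm (sort by x, recurse on halves, check the dividing strip) achieves O(n log n).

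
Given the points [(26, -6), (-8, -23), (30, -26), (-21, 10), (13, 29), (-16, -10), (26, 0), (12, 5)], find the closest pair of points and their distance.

Computing all pairwise distances among 8 points:

d((26, -6), (-8, -23)) = 38.0132
d((26, -6), (30, -26)) = 20.3961
d((26, -6), (-21, 10)) = 49.6488
d((26, -6), (13, 29)) = 37.3363
d((26, -6), (-16, -10)) = 42.19
d((26, -6), (26, 0)) = 6.0 <-- minimum
d((26, -6), (12, 5)) = 17.8045
d((-8, -23), (30, -26)) = 38.1182
d((-8, -23), (-21, 10)) = 35.4683
d((-8, -23), (13, 29)) = 56.0803
d((-8, -23), (-16, -10)) = 15.2643
d((-8, -23), (26, 0)) = 41.0488
d((-8, -23), (12, 5)) = 34.4093
d((30, -26), (-21, 10)) = 62.426
d((30, -26), (13, 29)) = 57.5674
d((30, -26), (-16, -10)) = 48.7032
d((30, -26), (26, 0)) = 26.3059
d((30, -26), (12, 5)) = 35.8469
d((-21, 10), (13, 29)) = 38.9487
d((-21, 10), (-16, -10)) = 20.6155
d((-21, 10), (26, 0)) = 48.0521
d((-21, 10), (12, 5)) = 33.3766
d((13, 29), (-16, -10)) = 48.6004
d((13, 29), (26, 0)) = 31.7805
d((13, 29), (12, 5)) = 24.0208
d((-16, -10), (26, 0)) = 43.1741
d((-16, -10), (12, 5)) = 31.7648
d((26, 0), (12, 5)) = 14.8661

Closest pair: (26, -6) and (26, 0) with distance 6.0

The closest pair is (26, -6) and (26, 0) with Euclidean distance 6.0. For 8 points, brute-force pairwise comparison is shown above. For large n, the divide-and-conquer algorithm (sort by x, recurse on halves, check the dividing strip) achieves O(n log n).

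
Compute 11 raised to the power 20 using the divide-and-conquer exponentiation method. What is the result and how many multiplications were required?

Computing 11^20 by squaring (build up from 11^1; each line after the first costs one multiplication):

11^1 = 11
11^2 = (11^1)^2 = 11^2 = 121
11^4 = (11^2)^2 = 121^2 = 14641
11^5 = 11 * 11^4 = 11 * 14641 = 161051
11^10 = (11^5)^2 = 161051^2 = 25937424601
11^20 = (11^10)^2 = 25937424601^2 = 672749994932560009201

Result: 672749994932560009201
Multiplications needed: 5 (5 lines after 11^1)

11^20 = 672749994932560009201. Using exponentiation by squaring, this requires 5 multiplications. The key idea: if the exponent is even, square the half-power; if odd, multiply by the base once.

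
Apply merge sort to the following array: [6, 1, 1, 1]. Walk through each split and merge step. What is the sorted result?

Merge sort trace:

Split: [6, 1, 1, 1] -> [6, 1] and [1, 1]
  Split: [6, 1] -> [6] and [1]
  Merge: [6] + [1] -> [1, 6]
  Split: [1, 1] -> [1] and [1]
  Merge: [1] + [1] -> [1, 1]
Merge: [1, 6] + [1, 1] -> [1, 1, 1, 6]

Final sorted array: [1, 1, 1, 6]

The merge sort proceeds by recursively splitting the array and merging sorted halves.
After all merges, the sorted array is [1, 1, 1, 6].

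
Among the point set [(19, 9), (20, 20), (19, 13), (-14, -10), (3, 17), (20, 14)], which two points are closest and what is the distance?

Computing all pairwise distances among 6 points:

d((19, 9), (20, 20)) = 11.0454
d((19, 9), (19, 13)) = 4.0
d((19, 9), (-14, -10)) = 38.0789
d((19, 9), (3, 17)) = 17.8885
d((19, 9), (20, 14)) = 5.099
d((20, 20), (19, 13)) = 7.0711
d((20, 20), (-14, -10)) = 45.3431
d((20, 20), (3, 17)) = 17.2627
d((20, 20), (20, 14)) = 6.0
d((19, 13), (-14, -10)) = 40.2244
d((19, 13), (3, 17)) = 16.4924
d((19, 13), (20, 14)) = 1.4142 <-- minimum
d((-14, -10), (3, 17)) = 31.9061
d((-14, -10), (20, 14)) = 41.6173
d((3, 17), (20, 14)) = 17.2627

Closest pair: (19, 13) and (20, 14) with distance 1.4142

The closest pair is (19, 13) and (20, 14) with Euclidean distance 1.4142. For 6 points, brute-force pairwise comparison is shown above. For large n, the divide-and-conquer algorithm (sort by x, recurse on halves, check the dividing strip) achieves O(n log n).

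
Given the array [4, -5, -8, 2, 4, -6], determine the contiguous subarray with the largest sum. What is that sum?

Using Kadane's algorithm on [4, -5, -8, 2, 4, -6]:

Scanning through the array:
Position 1 (value -5): max_ending_here = -1, max_so_far = 4
Position 2 (value -8): max_ending_here = -8, max_so_far = 4
Position 3 (value 2): max_ending_here = 2, max_so_far = 4
Position 4 (value 4): max_ending_here = 6, max_so_far = 6
Position 5 (value -6): max_ending_here = 0, max_so_far = 6

Maximum subarray: [2, 4]
Maximum sum: 6

The maximum subarray is [2, 4] with sum 6. This subarray runs from index 3 to index 4.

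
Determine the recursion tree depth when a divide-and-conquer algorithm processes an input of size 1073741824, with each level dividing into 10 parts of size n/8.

For divide and conquer with division factor 8:

Problem sizes at each level:
Level 0: 1073741824
Level 1: 134217728
Level 2: 16777216
Level 3: 2097152
Level 4: 262144
Level 5: 32768
Level 6: 4096
Level 7: 512
Level 8: 64
Level 9: 8
Level 10: 1

The root is level 0 and the size-1 base case is level 10 (the tree spans levels 0 through 10, i.e. 11 levels counting the root), so the depth is the number of divisions: log_8(1073741824) = 10

The recursion tree depth is log_8(1073741824) = 10. At each level, the problem size is divided by 8, so it takes 10 divisions to reduce to a base case of size 1. The algorithm makes 10 recursive calls at each level.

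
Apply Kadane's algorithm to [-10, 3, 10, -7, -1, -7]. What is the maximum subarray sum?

Using Kadane's algorithm on [-10, 3, 10, -7, -1, -7]:

Scanning through the array:
Position 1 (value 3): max_ending_here = 3, max_so_far = 3
Position 2 (value 10): max_ending_here = 13, max_so_far = 13
Position 3 (value -7): max_ending_here = 6, max_so_far = 13
Position 4 (value -1): max_ending_here = 5, max_so_far = 13
Position 5 (value -7): max_ending_here = -2, max_so_far = 13

Maximum subarray: [3, 10]
Maximum sum: 13

The maximum subarray is [3, 10] with sum 13. This subarray runs from index 1 to index 2.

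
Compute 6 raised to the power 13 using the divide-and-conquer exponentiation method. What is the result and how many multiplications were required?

Computing 6^13 by squaring (build up from 6^1; each line after the first costs one multiplication):

6^1 = 6
6^2 = (6^1)^2 = 6^2 = 36
6^3 = 6 * 6^2 = 6 * 36 = 216
6^6 = (6^3)^2 = 216^2 = 46656
6^12 = (6^6)^2 = 46656^2 = 2176782336
6^13 = 6 * 6^12 = 6 * 2176782336 = 13060694016

Result: 13060694016
Multiplications needed: 5 (5 lines after 6^1)

6^13 = 13060694016. Using exponentiation by squaring, this requires 5 multiplications. The key idea: if the exponent is even, square the half-power; if odd, multiply by the base once.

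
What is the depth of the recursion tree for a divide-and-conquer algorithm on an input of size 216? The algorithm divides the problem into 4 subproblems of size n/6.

For divide and conquer with division factor 6:

Problem sizes at each level:
Level 0: 216
Level 1: 36
Level 2: 6
Level 3: 1

The root is level 0 and the size-1 base case is level 3 (the tree spans levels 0 through 3, i.e. 4 levels counting the root), so the depth is the number of divisions: log_6(216) = 3

The recursion tree depth is log_6(216) = 3. At each level, the problem size is divided by 6, so it takes 3 divisions to reduce to a base case of size 1. The algorithm makes 4 recursive calls at each level.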